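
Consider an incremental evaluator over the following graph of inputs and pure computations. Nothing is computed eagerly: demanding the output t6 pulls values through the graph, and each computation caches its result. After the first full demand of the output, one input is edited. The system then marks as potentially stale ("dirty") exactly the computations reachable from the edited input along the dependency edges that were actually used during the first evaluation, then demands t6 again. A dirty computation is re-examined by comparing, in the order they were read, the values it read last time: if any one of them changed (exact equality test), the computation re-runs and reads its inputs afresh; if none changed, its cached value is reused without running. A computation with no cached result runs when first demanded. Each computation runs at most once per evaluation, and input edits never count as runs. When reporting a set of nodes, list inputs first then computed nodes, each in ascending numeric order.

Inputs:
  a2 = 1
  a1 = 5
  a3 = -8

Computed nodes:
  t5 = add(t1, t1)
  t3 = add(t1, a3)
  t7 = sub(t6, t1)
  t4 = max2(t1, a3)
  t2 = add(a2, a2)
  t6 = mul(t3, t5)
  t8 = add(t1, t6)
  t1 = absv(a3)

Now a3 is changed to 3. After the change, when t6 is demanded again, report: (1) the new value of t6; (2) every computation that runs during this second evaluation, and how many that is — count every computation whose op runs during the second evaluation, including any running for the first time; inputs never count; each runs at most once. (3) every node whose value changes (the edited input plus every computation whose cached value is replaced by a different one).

t6 now evaluates to 36.
Run set: t1, t3, t5, t6 (4 run).
Changed values: a3, t1, t3, t5, t6.

Initial pass — values computed on the first demand:
  t1 = absv(-8) = 8
  t3 = add(8, -8) = 0
  t5 = add(8, 8) = 16
  t6 = mul(0, 16) = 0

Second demand — change propagation:
  t1: re-runs because a3 -8->3; new result 3.
  t3: re-runs because t1 8->3; a3 -8->3; new result 6.
  t5: re-runs because t1 8->3; t1 8->3; new result 6.
  t6: re-runs because t3 0->6; t5 16->6; new result 36.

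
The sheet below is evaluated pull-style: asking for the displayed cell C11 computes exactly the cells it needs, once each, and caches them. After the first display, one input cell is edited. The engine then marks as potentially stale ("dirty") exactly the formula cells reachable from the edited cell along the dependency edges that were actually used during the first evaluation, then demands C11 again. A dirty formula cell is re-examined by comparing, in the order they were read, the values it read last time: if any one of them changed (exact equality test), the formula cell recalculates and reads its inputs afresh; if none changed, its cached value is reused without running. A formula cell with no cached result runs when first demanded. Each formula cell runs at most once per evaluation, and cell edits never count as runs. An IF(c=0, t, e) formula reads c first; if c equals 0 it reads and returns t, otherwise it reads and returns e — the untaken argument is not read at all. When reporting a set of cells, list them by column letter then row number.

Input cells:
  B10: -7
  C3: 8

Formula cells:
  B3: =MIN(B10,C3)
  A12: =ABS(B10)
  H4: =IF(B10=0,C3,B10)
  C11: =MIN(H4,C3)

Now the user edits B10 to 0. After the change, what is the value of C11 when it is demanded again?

First demand of the output computes:
  H4 = IF(B10=0: B10=-7 -> else branch B10) = -7
  C11 = MIN(-7, 8) = -7

After the edit, cleaning proceeds:
  H4: a read changed (B10 -7->0; B10 -7->0) — executes, giving 8.
  C11: a read changed (H4 -7->8) — executes, giving 8.

Demanding C11 again yields 8.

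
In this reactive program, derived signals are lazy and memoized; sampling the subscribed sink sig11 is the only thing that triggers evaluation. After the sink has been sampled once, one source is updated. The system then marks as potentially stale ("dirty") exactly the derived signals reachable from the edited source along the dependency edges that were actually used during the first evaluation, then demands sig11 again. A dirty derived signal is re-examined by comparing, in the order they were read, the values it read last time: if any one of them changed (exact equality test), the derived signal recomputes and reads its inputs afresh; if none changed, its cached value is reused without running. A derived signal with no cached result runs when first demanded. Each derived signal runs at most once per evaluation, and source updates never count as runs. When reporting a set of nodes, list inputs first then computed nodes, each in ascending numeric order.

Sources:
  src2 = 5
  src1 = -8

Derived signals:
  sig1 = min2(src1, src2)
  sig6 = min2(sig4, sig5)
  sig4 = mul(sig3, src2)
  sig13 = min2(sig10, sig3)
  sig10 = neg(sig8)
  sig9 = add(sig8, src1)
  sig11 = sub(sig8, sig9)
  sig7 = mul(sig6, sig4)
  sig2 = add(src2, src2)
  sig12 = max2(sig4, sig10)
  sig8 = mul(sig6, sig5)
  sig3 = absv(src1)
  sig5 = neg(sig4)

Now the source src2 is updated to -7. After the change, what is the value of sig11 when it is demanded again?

First demand of the output computes:
  sig3 = absv(-8) = 8
  sig4 = mul(8, 5) = 40
  sig5 = neg(40) = -40
  sig6 = min2(40, -40) = -40
  sig8 = mul(-40, -40) = 1600
  sig9 = add(1600, -8) = 1592
  sig11 = sub(1600, 1592) = 8

After the edit, cleaning proceeds:
  sig4: a read changed (src2 5->-7) — executes, giving -56.
  sig5: a read changed (sig4 40->-56) — executes, giving 56.
  sig6: a read changed (sig4 40->-56; sig5 -40->56) — executes, giving -56.
  sig8: a read changed (sig6 -40->-56; sig5 -40->56) — executes, giving -3136.
  sig9: a read changed (sig8 1600->-3136) — executes, giving -3144.
  sig11: a read changed (sig8 1600->-3136; sig9 1592->-3144) — executes, giving 8 — identical to its old value.

Demanding sig11 again yields 8.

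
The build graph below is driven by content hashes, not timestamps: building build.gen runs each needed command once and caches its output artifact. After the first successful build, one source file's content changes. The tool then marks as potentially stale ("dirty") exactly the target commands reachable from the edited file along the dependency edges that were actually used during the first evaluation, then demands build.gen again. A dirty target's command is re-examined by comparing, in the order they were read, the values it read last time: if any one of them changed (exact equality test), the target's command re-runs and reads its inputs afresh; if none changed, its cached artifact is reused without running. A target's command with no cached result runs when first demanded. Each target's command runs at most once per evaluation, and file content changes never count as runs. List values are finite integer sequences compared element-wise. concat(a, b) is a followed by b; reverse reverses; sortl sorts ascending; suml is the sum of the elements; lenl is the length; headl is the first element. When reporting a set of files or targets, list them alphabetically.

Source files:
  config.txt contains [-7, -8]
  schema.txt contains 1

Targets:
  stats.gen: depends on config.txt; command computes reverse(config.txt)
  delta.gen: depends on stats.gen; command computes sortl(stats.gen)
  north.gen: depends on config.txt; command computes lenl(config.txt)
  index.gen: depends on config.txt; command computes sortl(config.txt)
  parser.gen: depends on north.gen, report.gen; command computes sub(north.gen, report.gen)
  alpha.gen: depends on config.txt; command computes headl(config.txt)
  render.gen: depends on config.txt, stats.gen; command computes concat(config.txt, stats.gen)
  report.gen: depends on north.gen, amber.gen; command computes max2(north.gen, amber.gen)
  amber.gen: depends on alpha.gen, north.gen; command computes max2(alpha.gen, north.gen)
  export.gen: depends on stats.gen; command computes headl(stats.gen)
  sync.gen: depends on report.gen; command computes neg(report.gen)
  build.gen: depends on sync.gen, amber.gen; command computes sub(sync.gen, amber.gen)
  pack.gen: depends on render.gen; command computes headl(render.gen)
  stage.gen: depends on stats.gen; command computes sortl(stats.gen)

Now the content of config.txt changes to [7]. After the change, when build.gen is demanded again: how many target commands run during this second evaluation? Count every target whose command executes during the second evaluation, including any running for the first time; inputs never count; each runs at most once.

Initial pass — values computed on the first demand:
  alpha.gen = headl([-7, -8]) = -7
  north.gen = lenl([-7, -8]) = 2
  amber.gen = max2(-7, 2) = 2
  report.gen = max2(2, 2) = 2
  sync.gen = neg(2) = -2
  build.gen = sub(-2, 2) = -4

Second demand — change propagation:
  alpha.gen: re-runs because config.txt [-7, -8]->[7]; new result 7.
  north.gen: re-runs because config.txt [-7, -8]->[7]; new result 1.
  amber.gen: re-runs because alpha.gen -7->7; north.gen 2->1; new result 7.
  report.gen: re-runs because north.gen 2->1; amber.gen 2->7; new result 7.
  sync.gen: re-runs because report.gen 2->7; new result -7.
  build.gen: re-runs because sync.gen -2->-7; amber.gen 2->7; new result -14.

Run set: alpha.gen, amber.gen, build.gen, north.gen, report.gen, sync.gen (6 run).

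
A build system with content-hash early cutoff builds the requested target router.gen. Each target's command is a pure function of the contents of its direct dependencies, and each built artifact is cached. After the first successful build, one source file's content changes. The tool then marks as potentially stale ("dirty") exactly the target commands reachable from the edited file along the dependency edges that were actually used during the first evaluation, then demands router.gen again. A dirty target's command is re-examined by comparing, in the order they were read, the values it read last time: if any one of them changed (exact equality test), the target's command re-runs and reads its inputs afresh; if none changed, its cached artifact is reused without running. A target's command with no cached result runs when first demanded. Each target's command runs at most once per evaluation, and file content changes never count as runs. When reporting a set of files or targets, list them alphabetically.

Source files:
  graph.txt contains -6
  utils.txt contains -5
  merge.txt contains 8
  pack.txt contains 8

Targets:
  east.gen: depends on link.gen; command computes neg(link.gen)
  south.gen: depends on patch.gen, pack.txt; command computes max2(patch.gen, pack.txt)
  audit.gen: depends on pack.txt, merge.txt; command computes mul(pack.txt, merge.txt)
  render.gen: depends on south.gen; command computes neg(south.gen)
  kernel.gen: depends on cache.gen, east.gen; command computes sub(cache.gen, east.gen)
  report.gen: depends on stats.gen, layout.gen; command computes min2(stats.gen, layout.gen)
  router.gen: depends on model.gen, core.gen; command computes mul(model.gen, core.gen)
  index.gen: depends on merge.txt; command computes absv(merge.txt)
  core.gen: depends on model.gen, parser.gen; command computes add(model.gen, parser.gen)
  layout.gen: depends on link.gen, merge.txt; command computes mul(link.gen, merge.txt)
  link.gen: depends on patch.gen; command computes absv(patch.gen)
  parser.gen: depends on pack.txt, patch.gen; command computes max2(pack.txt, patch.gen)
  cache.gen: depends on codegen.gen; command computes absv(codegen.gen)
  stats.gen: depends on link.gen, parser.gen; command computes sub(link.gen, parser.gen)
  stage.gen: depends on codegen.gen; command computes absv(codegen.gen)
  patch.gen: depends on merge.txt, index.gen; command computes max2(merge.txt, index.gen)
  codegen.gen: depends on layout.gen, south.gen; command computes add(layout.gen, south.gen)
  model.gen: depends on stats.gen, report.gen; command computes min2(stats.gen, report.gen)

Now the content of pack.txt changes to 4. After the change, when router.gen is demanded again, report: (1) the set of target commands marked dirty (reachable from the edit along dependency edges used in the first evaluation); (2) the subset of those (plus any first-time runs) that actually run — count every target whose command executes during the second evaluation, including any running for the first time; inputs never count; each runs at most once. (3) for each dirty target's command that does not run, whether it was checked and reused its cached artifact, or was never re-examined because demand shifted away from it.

First evaluation (everything demanded from the output):
  index.gen = absv(8) = 8
  patch.gen = max2(8, 8) = 8
  link.gen = absv(8) = 8
  layout.gen = mul(8, 8) = 64
  parser.gen = max2(8, 8) = 8
  stats.gen = sub(8, 8) = 0
  report.gen = min2(0, 64) = 0
  model.gen = min2(0, 0) = 0
  core.gen = add(0, 8) = 8
  router.gen = mul(0, 8) = 0

Propagation after the edit:
  parser.gen: runs — pack.txt 8->4; result 8 (same value as before).
  stats.gen: checked — values it read are unchanged (link.gen unchanged, parser.gen unchanged); reused cached 0 without running.
  report.gen: checked — values it read are unchanged (stats.gen unchanged, layout.gen unchanged); reused cached 0 without running.
  model.gen: checked — values it read are unchanged (stats.gen unchanged, report.gen unchanged); reused cached 0 without running.
  core.gen: checked — values it read are unchanged (model.gen unchanged, parser.gen unchanged); reused cached 8 without running.
  router.gen: checked — values it read are unchanged (model.gen unchanged, core.gen unchanged); reused cached 0 without running.

Key observation: the change is absorbed at parser.gen — it re-runs but produces the same value, and the output's value is unchanged.

Marked dirty: core.gen, model.gen, parser.gen, report.gen, router.gen, stats.gen.
Target commands that run: parser.gen — 1 in total.
Checked but reused from cache: core.gen, model.gen, report.gen, router.gen, stats.gen.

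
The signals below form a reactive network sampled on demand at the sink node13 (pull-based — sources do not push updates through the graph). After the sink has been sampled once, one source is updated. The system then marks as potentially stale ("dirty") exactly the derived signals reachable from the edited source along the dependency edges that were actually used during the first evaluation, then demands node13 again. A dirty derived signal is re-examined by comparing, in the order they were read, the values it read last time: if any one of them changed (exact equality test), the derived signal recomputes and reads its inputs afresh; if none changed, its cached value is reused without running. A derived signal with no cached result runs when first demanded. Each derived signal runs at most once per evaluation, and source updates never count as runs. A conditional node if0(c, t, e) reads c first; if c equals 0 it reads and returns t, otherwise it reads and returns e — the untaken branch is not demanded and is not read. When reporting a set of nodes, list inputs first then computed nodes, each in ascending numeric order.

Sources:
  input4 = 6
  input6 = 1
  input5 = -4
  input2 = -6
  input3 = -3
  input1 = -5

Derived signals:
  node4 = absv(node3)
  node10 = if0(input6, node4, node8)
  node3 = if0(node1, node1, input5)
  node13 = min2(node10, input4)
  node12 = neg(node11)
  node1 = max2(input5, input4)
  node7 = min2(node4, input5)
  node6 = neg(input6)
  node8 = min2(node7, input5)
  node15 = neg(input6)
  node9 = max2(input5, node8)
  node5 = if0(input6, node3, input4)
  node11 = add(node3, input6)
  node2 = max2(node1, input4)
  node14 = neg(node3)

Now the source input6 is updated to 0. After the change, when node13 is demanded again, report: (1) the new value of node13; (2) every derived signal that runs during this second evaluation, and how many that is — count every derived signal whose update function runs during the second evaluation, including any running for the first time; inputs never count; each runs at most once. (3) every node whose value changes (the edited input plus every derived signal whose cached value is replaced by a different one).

Initial pass — values computed on the first demand:
  node1 = max2(-4, 6) = 6
  node3 = if0(node1=6 -> else branch input5) = -4
  node4 = absv(-4) = 4
  node7 = min2(4, -4) = -4
  node8 = min2(-4, -4) = -4
  node10 = if0(input6=1 -> else branch node8) = -4
  node13 = min2(-4, 6) = -4

Second demand — change propagation:
  node10: re-runs because input6 1->0; new result 4.
  node13: re-runs because node10 -4->4; new result 4.

node13 now evaluates to 4.
Run set: node10, node13 (2 run).
Changed values: input6, node10, node13.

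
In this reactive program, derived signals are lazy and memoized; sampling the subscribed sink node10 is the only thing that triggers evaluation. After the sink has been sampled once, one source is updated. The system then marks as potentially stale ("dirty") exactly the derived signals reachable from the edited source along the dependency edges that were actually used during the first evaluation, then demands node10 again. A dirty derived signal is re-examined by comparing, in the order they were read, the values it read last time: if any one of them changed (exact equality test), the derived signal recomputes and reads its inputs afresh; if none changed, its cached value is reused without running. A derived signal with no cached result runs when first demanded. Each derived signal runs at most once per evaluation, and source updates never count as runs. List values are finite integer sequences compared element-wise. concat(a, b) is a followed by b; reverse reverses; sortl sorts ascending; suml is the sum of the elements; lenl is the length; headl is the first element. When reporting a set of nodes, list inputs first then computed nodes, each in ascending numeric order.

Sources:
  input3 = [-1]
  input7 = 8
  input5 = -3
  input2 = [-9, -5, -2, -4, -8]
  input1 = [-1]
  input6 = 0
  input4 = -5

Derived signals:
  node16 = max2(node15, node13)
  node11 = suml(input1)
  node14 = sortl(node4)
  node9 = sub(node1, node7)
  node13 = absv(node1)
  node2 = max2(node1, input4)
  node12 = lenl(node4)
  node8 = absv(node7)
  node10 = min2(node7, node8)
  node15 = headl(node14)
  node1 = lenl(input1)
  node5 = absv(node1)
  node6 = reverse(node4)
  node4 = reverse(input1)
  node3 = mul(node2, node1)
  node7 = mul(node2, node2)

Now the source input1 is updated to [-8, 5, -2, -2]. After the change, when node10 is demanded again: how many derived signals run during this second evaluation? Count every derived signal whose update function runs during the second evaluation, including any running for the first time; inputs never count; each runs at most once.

5 derived signals run: node1, node2, node7, node8, node10.

First demand of the output computes:
  node1 = lenl([-1]) = 1
  node2 = max2(1, -5) = 1
  node7 = mul(1, 1) = 1
  node8 = absv(1) = 1
  node10 = min2(1, 1) = 1

After the edit, cleaning proceeds:
  node1: a read changed (input1 [-1]->[-8, 5, -2, -2]) — executes, giving 4.
  node2: a read changed (node1 1->4) — executes, giving 4.
  node7: a read changed (node2 1->4; node2 1->4) — executes, giving 16.
  node8: a read changed (node7 1->16) — executes, giving 16.
  node10: a read changed (node7 1->16; node8 1->16) — executes, giving 16.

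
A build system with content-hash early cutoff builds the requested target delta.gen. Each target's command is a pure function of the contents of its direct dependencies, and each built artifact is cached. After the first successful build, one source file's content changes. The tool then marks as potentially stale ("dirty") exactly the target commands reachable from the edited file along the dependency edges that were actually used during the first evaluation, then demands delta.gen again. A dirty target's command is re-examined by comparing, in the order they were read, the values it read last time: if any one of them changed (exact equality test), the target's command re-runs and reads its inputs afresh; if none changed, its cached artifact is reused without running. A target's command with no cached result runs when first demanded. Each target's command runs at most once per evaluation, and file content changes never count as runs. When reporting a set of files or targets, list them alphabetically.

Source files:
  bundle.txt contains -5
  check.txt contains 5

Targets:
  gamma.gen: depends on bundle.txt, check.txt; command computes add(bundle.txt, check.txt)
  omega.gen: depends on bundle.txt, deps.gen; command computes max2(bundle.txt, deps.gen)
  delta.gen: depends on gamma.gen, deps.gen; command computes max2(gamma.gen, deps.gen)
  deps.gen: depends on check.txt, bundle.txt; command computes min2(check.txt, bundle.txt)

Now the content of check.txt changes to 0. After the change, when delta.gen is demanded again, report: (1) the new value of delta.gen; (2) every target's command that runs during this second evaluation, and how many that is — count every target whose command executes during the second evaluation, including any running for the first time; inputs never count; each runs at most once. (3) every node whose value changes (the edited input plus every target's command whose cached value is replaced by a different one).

First evaluation (everything demanded from the output):
  deps.gen = min2(5, -5) = -5
  gamma.gen = add(-5, 5) = 0
  delta.gen = max2(0, -5) = 0

Propagation after the edit:
  deps.gen: runs — check.txt 5->0; result -5 (same value as before).
  gamma.gen: runs — check.txt 5->0; result -5.
  delta.gen: runs — gamma.gen 0->-5; result -5.

New value of delta.gen: -5.
Target commands that run: delta.gen, deps.gen, gamma.gen — 3 in total.
Values that change: check.txt, delta.gen, gamma.gen.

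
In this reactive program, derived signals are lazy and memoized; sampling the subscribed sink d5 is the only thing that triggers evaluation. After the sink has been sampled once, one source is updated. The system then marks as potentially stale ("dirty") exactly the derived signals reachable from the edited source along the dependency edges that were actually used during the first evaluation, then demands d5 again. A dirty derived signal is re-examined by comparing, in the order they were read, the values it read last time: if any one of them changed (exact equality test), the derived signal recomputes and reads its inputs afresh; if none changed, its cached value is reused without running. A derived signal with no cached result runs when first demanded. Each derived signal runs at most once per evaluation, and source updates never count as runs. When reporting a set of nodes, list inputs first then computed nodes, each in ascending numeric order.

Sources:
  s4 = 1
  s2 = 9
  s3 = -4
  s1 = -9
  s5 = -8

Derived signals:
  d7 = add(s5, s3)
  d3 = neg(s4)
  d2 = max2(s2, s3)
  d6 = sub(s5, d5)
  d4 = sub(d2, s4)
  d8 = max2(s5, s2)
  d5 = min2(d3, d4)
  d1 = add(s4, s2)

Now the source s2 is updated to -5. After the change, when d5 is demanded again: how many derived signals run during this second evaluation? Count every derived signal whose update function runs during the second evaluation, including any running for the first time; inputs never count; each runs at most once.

3 derived signals run: d2, d4, d5.

First demand of the output computes:
  d2 = max2(9, -4) = 9
  d3 = neg(1) = -1
  d4 = sub(9, 1) = 8
  d5 = min2(-1, 8) = -1

After the edit, cleaning proceeds:
  d2: a read changed (s2 9->-5) — executes, giving -4.
  d4: a read changed (d2 9->-4) — executes, giving -5.
  d5: a read changed (d4 8->-5) — executes, giving -5.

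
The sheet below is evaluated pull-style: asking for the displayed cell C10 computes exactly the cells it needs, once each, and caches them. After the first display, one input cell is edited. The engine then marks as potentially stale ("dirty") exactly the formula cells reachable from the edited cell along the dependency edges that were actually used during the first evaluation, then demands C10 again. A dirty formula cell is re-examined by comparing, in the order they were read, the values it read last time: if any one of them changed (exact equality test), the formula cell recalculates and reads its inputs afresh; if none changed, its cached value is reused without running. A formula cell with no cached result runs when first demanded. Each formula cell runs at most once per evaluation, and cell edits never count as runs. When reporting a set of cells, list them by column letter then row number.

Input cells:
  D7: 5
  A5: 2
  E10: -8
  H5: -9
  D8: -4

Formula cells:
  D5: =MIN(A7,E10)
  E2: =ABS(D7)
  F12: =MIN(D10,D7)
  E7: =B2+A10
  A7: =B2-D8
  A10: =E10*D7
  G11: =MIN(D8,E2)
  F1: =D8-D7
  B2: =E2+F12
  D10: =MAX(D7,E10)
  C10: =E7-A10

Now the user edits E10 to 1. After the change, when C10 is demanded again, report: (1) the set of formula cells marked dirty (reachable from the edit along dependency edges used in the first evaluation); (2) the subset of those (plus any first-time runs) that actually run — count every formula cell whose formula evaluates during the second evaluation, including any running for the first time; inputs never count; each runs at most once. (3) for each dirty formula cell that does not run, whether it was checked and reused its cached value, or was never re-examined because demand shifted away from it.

The edit dirties: A10, B2, C10, D10, E7, F12.
4 formula cells run: A10, C10, D10, E7.
Cache hits after checking: B2, F12.
Note where the cutoff bites: F12 is checked, finds nothing changed, and keeps its cache.

First demand of the output computes:
  A10 = -8 * 5 = -40
  D10 = MAX(5, -8) = 5
  E2 = ABS(5) = 5
  F12 = MIN(5, 5) = 5
  B2 = 5 + 5 = 10
  E7 = 10 + -40 = -30
  C10 = -30 - -40 = 10

After the edit, cleaning proceeds:
  A10: a read changed (E10 -8->1) — executes, giving 5.
  D10: a read changed (E10 -8->1) — executes, giving 5 — identical to its old value.
  F12: dirty, but its reads are unchanged (D10 unchanged, D7 unchanged); cached 5 stands.
  B2: dirty, but its reads are unchanged (E2 unchanged, F12 unchanged); cached 10 stands.
  E7: a read changed (A10 -40->5) — executes, giving 15.
  C10: a read changed (E7 -30->15; A10 -40->5) — executes, giving 10 — identical to its old value.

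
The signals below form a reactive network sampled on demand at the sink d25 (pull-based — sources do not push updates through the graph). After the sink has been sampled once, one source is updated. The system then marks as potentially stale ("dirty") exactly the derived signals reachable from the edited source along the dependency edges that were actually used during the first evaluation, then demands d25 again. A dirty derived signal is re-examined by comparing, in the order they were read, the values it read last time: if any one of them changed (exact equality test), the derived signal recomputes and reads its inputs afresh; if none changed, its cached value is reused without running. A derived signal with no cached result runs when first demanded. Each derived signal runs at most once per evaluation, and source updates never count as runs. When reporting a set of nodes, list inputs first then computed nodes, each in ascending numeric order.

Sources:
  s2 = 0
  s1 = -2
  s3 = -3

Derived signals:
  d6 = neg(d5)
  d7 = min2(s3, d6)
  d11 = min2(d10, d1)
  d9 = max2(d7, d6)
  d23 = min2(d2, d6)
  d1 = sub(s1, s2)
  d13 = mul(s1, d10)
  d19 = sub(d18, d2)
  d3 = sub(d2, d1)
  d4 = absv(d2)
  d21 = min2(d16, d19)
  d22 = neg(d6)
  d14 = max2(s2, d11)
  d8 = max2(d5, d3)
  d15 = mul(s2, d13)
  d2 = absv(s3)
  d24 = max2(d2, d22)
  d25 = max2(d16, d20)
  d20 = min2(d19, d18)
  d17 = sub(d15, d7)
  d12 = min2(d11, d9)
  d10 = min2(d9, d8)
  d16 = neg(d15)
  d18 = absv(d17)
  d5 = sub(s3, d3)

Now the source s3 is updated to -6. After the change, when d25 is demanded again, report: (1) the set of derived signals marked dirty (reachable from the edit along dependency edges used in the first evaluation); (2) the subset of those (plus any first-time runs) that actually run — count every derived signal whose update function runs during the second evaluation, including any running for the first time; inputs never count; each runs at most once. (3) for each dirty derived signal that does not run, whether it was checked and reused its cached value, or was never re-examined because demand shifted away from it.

Initial pass — values computed on the first demand:
  d1 = sub(-2, 0) = -2
  d2 = absv(-3) = 3
  d3 = sub(3, -2) = 5
  d5 = sub(-3, 5) = -8
  d6 = neg(-8) = 8
  d7 = min2(-3, 8) = -3
  d8 = max2(-8, 5) = 5
  d9 = max2(-3, 8) = 8
  d10 = min2(8, 5) = 5
  d13 = mul(-2, 5) = -10
  d15 = mul(0, -10) = 0
  d16 = neg(0) = 0
  d17 = sub(0, -3) = 3
  d18 = absv(3) = 3
  d19 = sub(3, 3) = 0
  d20 = min2(0, 3) = 0
  d25 = max2(0, 0) = 0

Second demand — change propagation:
  d2: re-runs because s3 -3->-6; new result 6.
  d3: re-runs because d2 3->6; new result 8.
  d5: re-runs because s3 -3->-6; d3 5->8; new result -14.
  d6: re-runs because d5 -8->-14; new result 14.
  d7: re-runs because s3 -3->-6; d6 8->14; new result -6.
  d8: re-runs because d5 -8->-14; d3 5->8; new result 8.
  d9: re-runs because d7 -3->-6; d6 8->14; new result 14.
  d10: re-runs because d9 8->14; d8 5->8; new result 8.
  d13: re-runs because d10 5->8; new result -16.
  d15: re-runs because d13 -10->-16; new result 0 (unchanged).
  d16: re-examined; everything it read last time is the same (d15 unchanged) — cache 0 kept, no run.
  d17: re-runs because d7 -3->-6; new result 6.
  d18: re-runs because d17 3->6; new result 6.
  d19: re-runs because d18 3->6; d2 3->6; new result 0 (unchanged).
  d20: re-runs because d18 3->6; new result 0 (unchanged).
  d25: re-examined; everything it read last time is the same (d16 unchanged, d20 unchanged) — cache 0 kept, no run.

The important point: at d16 every value read last time is unchanged, so the dirty flag clears without a run.

Dirty set: d2, d3, d5, d6, d7, d8, d9, d10, d13, d15, d16, d17, d18, d19, d20, d25.
Run set: d2, d3, d5, d6, d7, d8, d9, d10, d13, d15, d17, d18, d19, d20 (14 run).
Re-examined without running (cache reused): d16, d25.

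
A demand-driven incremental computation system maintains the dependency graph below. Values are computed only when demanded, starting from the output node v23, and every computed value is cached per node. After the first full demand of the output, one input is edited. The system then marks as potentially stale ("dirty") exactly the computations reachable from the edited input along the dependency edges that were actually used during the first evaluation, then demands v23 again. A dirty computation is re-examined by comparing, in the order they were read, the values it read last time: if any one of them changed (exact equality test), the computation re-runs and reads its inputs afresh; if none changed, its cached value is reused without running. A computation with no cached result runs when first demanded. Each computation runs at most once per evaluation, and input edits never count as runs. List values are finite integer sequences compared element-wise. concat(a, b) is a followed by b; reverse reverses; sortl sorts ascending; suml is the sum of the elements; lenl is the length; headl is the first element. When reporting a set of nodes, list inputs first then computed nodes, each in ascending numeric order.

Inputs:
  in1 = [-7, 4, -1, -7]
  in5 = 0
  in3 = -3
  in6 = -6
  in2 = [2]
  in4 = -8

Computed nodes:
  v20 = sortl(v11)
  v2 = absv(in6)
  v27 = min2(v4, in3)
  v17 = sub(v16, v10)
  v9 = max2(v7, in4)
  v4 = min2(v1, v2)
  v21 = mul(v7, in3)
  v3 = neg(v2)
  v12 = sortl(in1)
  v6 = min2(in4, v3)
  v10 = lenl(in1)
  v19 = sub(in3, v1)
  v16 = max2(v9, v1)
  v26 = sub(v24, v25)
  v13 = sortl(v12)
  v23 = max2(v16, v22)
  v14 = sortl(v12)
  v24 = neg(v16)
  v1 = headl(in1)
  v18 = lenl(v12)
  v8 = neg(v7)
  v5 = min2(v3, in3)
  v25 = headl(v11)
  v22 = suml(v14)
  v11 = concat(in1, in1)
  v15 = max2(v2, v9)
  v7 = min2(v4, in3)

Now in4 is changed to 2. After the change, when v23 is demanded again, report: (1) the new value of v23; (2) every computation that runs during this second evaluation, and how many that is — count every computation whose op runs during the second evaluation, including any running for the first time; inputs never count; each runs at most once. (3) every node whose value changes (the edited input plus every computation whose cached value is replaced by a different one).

New value of v23: 2.
Computations that run: v9, v16, v23 — 3 in total.
Values that change: in4, v9, v16, v23.

First evaluation (everything demanded from the output):
  v1 = headl([-7, 4, -1, -7]) = -7
  v2 = absv(-6) = 6
  v4 = min2(-7, 6) = -7
  v7 = min2(-7, -3) = -7
  v9 = max2(-7, -8) = -7
  v12 = sortl([-7, 4, -1, -7]) = [-7, -7, -1, 4]
  v14 = sortl([-7, -7, -1, 4]) = [-7, -7, -1, 4]
  v16 = max2(-7, -7) = -7
  v22 = suml([-7, -7, -1, 4]) = -11
  v23 = max2(-7, -11) = -7

Propagation after the edit:
  v9: runs — in4 -8->2; result 2.
  v16: runs — v9 -7->2; result 2.
  v23: runs — v16 -7->2; result 2.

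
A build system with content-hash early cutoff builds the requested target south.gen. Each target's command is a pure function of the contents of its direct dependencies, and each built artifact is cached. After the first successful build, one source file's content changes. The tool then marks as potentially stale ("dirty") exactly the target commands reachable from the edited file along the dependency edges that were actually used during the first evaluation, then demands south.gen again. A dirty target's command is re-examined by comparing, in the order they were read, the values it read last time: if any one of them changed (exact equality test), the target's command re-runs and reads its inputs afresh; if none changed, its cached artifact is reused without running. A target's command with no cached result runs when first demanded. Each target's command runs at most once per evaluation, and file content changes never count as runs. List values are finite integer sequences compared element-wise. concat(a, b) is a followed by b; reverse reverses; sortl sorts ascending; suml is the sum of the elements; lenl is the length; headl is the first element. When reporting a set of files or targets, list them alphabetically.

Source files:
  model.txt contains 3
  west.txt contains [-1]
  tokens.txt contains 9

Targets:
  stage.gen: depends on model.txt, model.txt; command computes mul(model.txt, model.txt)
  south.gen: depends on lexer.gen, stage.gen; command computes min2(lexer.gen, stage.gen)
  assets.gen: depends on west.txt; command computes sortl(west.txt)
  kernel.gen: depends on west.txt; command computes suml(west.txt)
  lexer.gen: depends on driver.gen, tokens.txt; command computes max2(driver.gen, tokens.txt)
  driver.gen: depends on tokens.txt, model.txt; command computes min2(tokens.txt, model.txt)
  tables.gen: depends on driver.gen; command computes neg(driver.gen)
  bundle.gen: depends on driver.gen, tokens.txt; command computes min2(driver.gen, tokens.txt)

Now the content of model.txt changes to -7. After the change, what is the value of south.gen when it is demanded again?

First evaluation (everything demanded from the output):
  driver.gen = min2(9, 3) = 3
  lexer.gen = max2(3, 9) = 9
  stage.gen = mul(3, 3) = 9
  south.gen = min2(9, 9) = 9

Propagation after the edit:
  driver.gen: runs — model.txt 3->-7; result -7.
  lexer.gen: runs — driver.gen 3->-7; result 9 (same value as before).
  stage.gen: runs — model.txt 3->-7; model.txt 3->-7; result 49.
  south.gen: runs — stage.gen 9->49; result 9 (same value as before).

New value of south.gen: 9.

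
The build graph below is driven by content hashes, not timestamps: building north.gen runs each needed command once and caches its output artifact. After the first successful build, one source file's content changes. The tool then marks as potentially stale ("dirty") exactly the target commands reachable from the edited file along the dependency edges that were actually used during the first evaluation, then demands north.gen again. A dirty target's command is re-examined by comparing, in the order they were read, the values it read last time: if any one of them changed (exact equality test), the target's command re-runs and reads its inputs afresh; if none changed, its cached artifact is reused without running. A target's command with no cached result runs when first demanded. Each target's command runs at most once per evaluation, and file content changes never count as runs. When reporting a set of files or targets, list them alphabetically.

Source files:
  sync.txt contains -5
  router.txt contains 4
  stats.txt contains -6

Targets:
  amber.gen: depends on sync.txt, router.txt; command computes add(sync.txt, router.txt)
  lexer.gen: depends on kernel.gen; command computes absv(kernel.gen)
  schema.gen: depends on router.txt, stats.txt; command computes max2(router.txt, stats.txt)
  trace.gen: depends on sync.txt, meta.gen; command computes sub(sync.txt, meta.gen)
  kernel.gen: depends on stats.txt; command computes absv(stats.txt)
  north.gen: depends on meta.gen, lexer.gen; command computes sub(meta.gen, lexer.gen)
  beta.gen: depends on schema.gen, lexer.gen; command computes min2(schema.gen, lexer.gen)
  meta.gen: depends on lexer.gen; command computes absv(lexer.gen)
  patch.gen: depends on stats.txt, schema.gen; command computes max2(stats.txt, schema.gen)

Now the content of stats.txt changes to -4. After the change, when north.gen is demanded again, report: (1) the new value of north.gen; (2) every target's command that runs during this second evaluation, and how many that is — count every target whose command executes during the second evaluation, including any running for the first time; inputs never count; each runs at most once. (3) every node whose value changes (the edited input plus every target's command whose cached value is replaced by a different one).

north.gen now evaluates to 0.
Run set: kernel.gen, lexer.gen, meta.gen, north.gen (4 run).
Changed values: kernel.gen, lexer.gen, meta.gen, stats.txt.

Initial pass — values computed on the first demand:
  kernel.gen = absv(-6) = 6
  lexer.gen = absv(6) = 6
  meta.gen = absv(6) = 6
  north.gen = sub(6, 6) = 0

Second demand — change propagation:
  kernel.gen: re-runs because stats.txt -6->-4; new result 4.
  lexer.gen: re-runs because kernel.gen 6->4; new result 4.
  meta.gen: re-runs because lexer.gen 6->4; new result 4.
  north.gen: re-runs because meta.gen 6->4; lexer.gen 6->4; new result 0 (unchanged).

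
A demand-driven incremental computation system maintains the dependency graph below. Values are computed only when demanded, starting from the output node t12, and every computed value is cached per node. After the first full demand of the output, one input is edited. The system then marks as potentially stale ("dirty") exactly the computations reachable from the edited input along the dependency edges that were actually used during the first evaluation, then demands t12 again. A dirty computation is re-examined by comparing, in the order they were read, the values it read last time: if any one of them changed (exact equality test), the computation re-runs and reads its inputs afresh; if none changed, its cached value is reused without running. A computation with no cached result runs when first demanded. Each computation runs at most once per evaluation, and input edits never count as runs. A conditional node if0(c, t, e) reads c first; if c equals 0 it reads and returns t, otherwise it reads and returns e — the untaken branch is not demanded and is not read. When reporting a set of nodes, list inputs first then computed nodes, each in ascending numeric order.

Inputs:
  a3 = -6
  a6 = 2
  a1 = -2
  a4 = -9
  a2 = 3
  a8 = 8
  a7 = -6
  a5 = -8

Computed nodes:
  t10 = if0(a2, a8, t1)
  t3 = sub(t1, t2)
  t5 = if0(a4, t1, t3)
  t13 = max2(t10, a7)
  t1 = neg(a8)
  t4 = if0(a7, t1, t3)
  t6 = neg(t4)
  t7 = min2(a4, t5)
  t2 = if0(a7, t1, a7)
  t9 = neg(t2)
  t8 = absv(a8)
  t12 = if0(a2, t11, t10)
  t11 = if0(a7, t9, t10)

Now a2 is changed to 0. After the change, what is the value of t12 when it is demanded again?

First evaluation (everything demanded from the output):
  t1 = neg(8) = -8
  t10 = if0(a2=3 -> else branch t1) = -8
  t12 = if0(a2=3 -> else branch t10) = -8

Propagation after the edit:
  t10: runs — a2 3->0; result 8.
  t11: demanded for the first time — runs, produces 8.
  t12: runs — a2 3->0; t10 -8->8; result 8.

Key observation: a condition flipped, so demand reaches new nodes — t11 runs for the first time.

New value of t12: 8.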